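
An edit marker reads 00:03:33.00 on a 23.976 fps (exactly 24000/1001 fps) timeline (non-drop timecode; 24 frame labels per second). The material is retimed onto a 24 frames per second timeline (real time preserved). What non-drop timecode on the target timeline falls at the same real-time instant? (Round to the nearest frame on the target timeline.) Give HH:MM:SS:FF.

00:03:33:05

Source frame index: (0×3600 + 3×60 + 33) × 24 + 0 = 5112.
Real time: 5112 / (24000/1001) = 213213/1000 s.
Target frame: (213213/1000) × (24) = 639639/125 ≈ 5117.112 → 5117.
At 24 labels/s: frame 5117 → 00:03:33:05.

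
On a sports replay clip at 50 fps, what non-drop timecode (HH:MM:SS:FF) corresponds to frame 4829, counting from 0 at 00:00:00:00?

00:01:36:29

4829 ÷ 50 = 96 full seconds, remainder 29 frames.
96 s = 0 h 1 min 36 s.
Timecode: 00:01:36:29.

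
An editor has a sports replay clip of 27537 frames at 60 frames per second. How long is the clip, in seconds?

458.95 seconds

Running time = 27537 / (60) = 458.95 s.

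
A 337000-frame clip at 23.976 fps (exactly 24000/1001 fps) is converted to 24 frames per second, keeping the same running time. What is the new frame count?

Target frames = source frames × (target rate / source rate) = 337000 × (24)/(24000/1001) = 337000 × 1001/1000 = 337337.

337337 frames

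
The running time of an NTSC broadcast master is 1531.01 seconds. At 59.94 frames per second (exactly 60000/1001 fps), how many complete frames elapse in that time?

Frames = 1531.01 × 60000/1001 = 7066200/77 ≈ 91768.8312.
Complete frames: 91768.

91768 frames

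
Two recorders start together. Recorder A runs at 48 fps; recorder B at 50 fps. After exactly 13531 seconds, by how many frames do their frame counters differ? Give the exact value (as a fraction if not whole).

27062 frames

A emits 48 × 13531 = 649488 frames; B emits 50 × 13531 = 676550.
Difference = 27062 frames; B is ahead of A.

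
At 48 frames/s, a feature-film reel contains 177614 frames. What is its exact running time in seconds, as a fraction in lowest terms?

Running time = 177614 ÷ (48) = 177614 × 1/48 = 88807/24 s.

88807/24 seconds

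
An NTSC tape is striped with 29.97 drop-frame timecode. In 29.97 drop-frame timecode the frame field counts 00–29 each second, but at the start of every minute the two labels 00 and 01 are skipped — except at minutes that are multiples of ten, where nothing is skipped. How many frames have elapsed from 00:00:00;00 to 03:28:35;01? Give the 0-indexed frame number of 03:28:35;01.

375075

As if non-drop at 30 labels/s: (3 × 3600 + 28 × 60 + 35) × 30 + 1 = 375451.
Minute boundaries passed: 208; those not divisible by 10: 208 − 20 = 188; dropped labels = 2 × 188 = 376.
Actual frame index = 375451 − 376 = 375075.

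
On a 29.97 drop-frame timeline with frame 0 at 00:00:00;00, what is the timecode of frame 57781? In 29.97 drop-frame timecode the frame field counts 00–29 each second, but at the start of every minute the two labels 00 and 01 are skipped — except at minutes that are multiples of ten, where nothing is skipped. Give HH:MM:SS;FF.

Each 10-minute DF block holds 10 × 60 × 30 − 9 × 2 = 17982 frames. 57781 ÷ 17982 → 3 full blocks, remainder 3835.
Within the partial block the first minute is 1800 frames and each further minute 1798, so 2 further minute boundaries passed. Total skipped labels = 18 × 3 + 2 × 2 = 58.
Non-drop label index = 57781 + 58 = 57839; at 30 labels/s that is 00:32:07:29, i.e. DF 00:32:07;29.

00:32:07;29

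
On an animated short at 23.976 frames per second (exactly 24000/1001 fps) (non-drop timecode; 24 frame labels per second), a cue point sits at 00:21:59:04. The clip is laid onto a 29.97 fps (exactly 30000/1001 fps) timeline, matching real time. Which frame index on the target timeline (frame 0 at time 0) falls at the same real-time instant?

frame 39575

Source frame index: (0×3600 + 21×60 + 59) × 24 + 4 = 31660.
Real time: 31660 / (24000/1001) = 1584583/1200 s.
Target frame: (1584583/1200) × (30000/1001) = 39575.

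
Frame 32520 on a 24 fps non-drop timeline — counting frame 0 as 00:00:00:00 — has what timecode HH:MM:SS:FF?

00:22:35:00

32520 ÷ 24 = 1355 full seconds, remainder 0 frames.
1355 s = 0 h 22 min 35 s.
Timecode: 00:22:35:00.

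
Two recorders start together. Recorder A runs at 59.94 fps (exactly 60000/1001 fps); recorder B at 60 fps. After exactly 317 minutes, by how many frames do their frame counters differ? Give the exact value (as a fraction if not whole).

1141200/1001 frames

317 min = 19020 s.
A emits 60000/1001 × 19020 = 1141200000/1001 frames; B emits 60 × 19020 = 1141200.
Difference = 1141200/1001 frames (≈ 1140.0599); B is ahead of A.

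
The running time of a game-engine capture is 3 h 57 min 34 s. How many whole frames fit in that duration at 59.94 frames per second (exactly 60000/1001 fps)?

3 h 57 min 34 s = 14254 s.
Frames = 14254 × 60000/1001 = 855240000/1001 ≈ 854385.6144.
Complete frames: 854385.

854385 frames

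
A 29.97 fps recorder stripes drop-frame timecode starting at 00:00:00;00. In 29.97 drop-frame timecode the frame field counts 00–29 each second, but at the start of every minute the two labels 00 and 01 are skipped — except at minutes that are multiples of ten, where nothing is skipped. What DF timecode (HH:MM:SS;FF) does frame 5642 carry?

00:03:08;08

Ten DF minutes hold 17982 frames, so frame 5642 lies in block 0 (frames 0–17981) with 5642 frames into that block.
The block's first minute is 1800 frames and the rest 1798 each; 5642 frames reaches minute 3, so 0 × 18 + 3 × 2 = 6 labels have been skipped so far.
Adding those back, label number 5642 + 6 = 5648 at 30 labels/s is 188 s + 8 f = 0 h 3 min 8 s frame 8, i.e. 00:03:08;08.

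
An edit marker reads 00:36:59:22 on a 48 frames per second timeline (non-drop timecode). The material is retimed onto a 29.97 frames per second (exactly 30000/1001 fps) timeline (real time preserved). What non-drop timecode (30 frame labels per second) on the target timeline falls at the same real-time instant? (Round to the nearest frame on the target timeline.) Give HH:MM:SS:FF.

Source frame index: (0×3600 + 36×60 + 59) × 48 + 22 = 106534.
Real time: 106534 / (48) = 53267/24 s.
Target frame: (53267/24) × (30000/1001) = 66583750/1001 ≈ 66517.233 → 66517.
At 30 labels/s: frame 66517 → 00:36:57:07.

00:36:57:07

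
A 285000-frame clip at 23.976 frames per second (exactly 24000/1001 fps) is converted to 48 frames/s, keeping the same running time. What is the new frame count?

570570 frames

Target frames = source frames × (target rate / source rate) = 285000 × (48)/(24000/1001) = 285000 × 1001/500 = 570570.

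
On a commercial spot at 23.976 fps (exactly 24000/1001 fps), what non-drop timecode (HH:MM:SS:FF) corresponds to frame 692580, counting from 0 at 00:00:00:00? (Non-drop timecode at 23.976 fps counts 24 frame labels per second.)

08:00:57:12

692580 ÷ 24 = 28857 full seconds, remainder 12 frames.
28857 s = 8 h 0 min 57 s.
Timecode: 08:00:57:12.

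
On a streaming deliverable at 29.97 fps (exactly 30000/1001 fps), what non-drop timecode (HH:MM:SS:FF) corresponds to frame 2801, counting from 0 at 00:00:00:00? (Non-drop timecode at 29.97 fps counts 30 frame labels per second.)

2801 ÷ 30 = 93 full seconds, remainder 11 frames.
93 s = 0 h 1 min 33 s.
Timecode: 00:01:33:11.

00:01:33:11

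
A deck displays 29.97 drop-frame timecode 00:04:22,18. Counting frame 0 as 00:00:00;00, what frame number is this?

7870

As if non-drop at 30 labels/s: (0 × 3600 + 4 × 60 + 22) × 30 + 18 = 7878.
Minute boundaries passed: 4; those not divisible by 10: 4 − 0 = 4; dropped labels = 2 × 4 = 8.
Actual frame index = 7878 − 8 = 7870.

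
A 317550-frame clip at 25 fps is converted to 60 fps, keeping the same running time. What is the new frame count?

Target frames = source frames × (target rate / source rate) = 317550 × (60)/(25) = 317550 × 12/5 = 762120.

762120 frames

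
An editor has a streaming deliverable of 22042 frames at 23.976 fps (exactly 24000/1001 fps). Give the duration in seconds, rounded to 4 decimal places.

Running time = 22042 × 1001/24000 = 11032021/12000 s ≈ 919.3351 s.

919.3351 seconds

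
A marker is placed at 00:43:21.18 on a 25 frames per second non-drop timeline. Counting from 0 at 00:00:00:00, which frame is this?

65043

Total seconds to the label: (0 × 3600 + 43 × 60 + 21) = 2601.
Frame index = 2601 × 25 + 18 = 65043.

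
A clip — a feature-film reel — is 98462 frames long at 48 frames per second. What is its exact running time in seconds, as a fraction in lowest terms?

49231/24 seconds

Running time = 98462 ÷ (48) = 98462 × 1/48 = 49231/24 s.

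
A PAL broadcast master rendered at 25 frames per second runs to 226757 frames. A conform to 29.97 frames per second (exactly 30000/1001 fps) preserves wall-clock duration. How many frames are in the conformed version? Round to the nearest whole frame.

Frames at target rate = 226757 × (30000/1001) / (25) = 272108400/1001 ≈ 271836.563.
Nearest whole frame: 271837.

271837 frames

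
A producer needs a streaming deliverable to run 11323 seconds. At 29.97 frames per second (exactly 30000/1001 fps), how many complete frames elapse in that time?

Frames = 11323 × 30000/1001 = 26130000/77 ≈ 339350.6494.
Complete frames: 339350.

339350 frames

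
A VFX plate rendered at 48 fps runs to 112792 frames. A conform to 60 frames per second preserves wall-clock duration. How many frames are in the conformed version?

Target frames = source frames × (target rate / source rate) = 112792 × (60)/(48) = 112792 × 5/4 = 140990.

140990 frames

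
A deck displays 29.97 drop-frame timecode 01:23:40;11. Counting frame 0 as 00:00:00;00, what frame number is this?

150461

As if non-drop at 30 labels/s: (1 × 3600 + 23 × 60 + 40) × 30 + 11 = 150611.
Minute boundaries passed: 83; those not divisible by 10: 83 − 8 = 75; dropped labels = 2 × 75 = 150.
Actual frame index = 150611 − 150 = 150461.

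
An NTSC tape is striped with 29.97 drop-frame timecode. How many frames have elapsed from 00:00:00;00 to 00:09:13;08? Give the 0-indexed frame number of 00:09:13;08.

Complete 10-minute blocks: 0, each 17982 frames → 0.
Remaining 9 whole minutes in the current block: 1800 + 8 × 1798 = 16184 frames.
Within the current minute: 13 × 30 + 8 − 2 = 396 (labels ;00/;01 skipped at this minute). Total = 0 + 16184 + 396 = 16580.

16580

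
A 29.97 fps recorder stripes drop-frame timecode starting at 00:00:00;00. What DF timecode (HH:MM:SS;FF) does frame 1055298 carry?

09:46:51;24

Each 10-minute DF block holds 10 × 60 × 30 − 9 × 2 = 17982 frames. 1055298 ÷ 17982 → 58 full blocks, remainder 12342.
Within the partial block the first minute is 1800 frames and each further minute 1798, so 6 further minute boundaries passed. Total skipped labels = 18 × 58 + 2 × 6 = 1056.
Non-drop label index = 1055298 + 1056 = 1056354; at 30 labels/s that is 09:46:51:24, i.e. DF 09:46:51;24.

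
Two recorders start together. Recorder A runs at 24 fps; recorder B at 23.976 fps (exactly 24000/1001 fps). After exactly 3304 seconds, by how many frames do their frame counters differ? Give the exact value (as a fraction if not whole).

A emits 24 × 3304 = 79296 frames; B emits 24000/1001 × 3304 = 11328000/143.
Difference = 11328/143 frames (≈ 79.2168); B is behind A.

11328/143 frames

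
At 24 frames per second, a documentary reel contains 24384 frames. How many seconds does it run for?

1016 seconds

Running time = 24384 / (24) = 1016 s.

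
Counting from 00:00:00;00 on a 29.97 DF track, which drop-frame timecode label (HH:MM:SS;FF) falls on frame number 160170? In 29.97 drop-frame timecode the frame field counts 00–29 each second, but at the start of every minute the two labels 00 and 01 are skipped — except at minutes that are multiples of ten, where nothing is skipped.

Ten DF minutes hold 17982 frames, so frame 160170 lies in block 8 (frames 143856–161837) with 16314 frames into that block.
The block's first minute is 1800 frames and the rest 1798 each; 16314 frames reaches minute 9, so 8 × 18 + 9 × 2 = 162 labels have been skipped so far.
Adding those back, label number 160170 + 162 = 160332 at 30 labels/s is 5344 s + 12 f = 1 h 29 min 4 s frame 12, i.e. 01:29:04;12.

01:29:04;12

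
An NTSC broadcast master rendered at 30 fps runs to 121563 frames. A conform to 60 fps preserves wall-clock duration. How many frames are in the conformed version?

Target frames = source frames × (target rate / source rate) = 121563 × (60)/(30) = 121563 × 2 = 243126.

243126 frames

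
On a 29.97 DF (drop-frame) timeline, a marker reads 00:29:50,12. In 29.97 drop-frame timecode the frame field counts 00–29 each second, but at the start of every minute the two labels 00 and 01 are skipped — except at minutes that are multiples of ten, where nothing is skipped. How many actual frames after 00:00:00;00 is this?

53658

As if non-drop at 30 labels/s: (0 × 3600 + 29 × 60 + 50) × 30 + 12 = 53712.
Minute boundaries passed: 29; those not divisible by 10: 29 − 2 = 27; dropped labels = 2 × 27 = 54.
Actual frame index = 53712 − 54 = 53658.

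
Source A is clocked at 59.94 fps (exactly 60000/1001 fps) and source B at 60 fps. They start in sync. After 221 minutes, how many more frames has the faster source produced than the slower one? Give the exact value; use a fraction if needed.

61200/77 frames

221 min = 13260 s.
A emits 60000/1001 × 13260 = 61200000/77 frames; B emits 60 × 13260 = 795600.
Difference = 61200/77 frames (≈ 794.8052); B is ahead of A.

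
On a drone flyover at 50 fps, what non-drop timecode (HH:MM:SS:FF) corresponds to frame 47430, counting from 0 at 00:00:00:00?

47430 ÷ 50 = 948 full seconds, remainder 30 frames.
948 s = 0 h 15 min 48 s.
Timecode: 00:15:48:30.

00:15:48:30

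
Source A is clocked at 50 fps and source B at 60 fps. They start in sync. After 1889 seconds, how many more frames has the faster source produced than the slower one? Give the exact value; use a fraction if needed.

A emits 50 × 1889 = 94450 frames; B emits 60 × 1889 = 113340.
Difference = 18890 frames; B is ahead of A.

18890 frames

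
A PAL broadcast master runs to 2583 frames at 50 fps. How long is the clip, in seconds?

51.66 seconds

Running time = 2583 / (50) = 51.66 s.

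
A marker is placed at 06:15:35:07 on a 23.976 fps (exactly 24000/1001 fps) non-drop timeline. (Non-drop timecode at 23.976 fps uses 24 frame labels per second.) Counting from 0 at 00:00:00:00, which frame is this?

frame 540847

Total seconds to the label: (6 × 3600 + 15 × 60 + 35) = 22535.
Frame index = 22535 × 24 + 7 = 540847.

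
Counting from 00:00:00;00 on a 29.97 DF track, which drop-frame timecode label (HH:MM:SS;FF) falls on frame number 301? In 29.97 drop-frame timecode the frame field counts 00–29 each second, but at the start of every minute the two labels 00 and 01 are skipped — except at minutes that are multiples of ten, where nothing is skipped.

00:00:10;01

Ten DF minutes hold 17982 frames, so frame 301 lies in block 0 (frames 0–17981) with 301 frames into that block.
The block's first minute is 1800 frames and the rest 1798 each; 301 frames reaches minute 0, so 0 × 18 + 0 × 2 = 0 labels have been skipped so far.
Adding those back, label number 301 + 0 = 301 at 30 labels/s is 10 s + 1 f = 0 h 0 min 10 s frame 1, i.e. 00:00:10;01.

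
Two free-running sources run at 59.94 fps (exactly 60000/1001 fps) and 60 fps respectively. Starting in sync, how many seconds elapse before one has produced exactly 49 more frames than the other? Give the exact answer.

The gap grows by |60 − 60000/1001| = 60/1001 frames per second.
Time for a 49-frame gap: 49 ÷ (60/1001) = 49049/60 s.

49049/60 seconds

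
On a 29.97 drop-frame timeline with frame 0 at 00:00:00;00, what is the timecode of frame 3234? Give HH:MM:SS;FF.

00:01:47;26

Each 10-minute DF block holds 10 × 60 × 30 − 9 × 2 = 17982 frames. 3234 ÷ 17982 → 0 full blocks, remainder 3234.
Within the partial block the first minute is 1800 frames and each further minute 1798, so 1 further minute boundary passed. Total skipped labels = 18 × 0 + 2 × 1 = 2.
Non-drop label index = 3234 + 2 = 3236; at 30 labels/s that is 00:01:47:26, i.e. DF 00:01:47;26.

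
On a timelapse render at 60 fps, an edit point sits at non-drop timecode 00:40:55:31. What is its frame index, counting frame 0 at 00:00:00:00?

Total seconds to the label: (0 × 3600 + 40 × 60 + 55) = 2455.
Frame index = 2455 × 60 + 31 = 147331.

147331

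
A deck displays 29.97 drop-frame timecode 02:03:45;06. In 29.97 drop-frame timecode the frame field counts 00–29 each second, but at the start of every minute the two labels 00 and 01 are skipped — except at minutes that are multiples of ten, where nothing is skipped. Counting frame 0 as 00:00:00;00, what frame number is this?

222534

Complete 10-minute blocks: 12, each 17982 frames → 215784.
Remaining 3 whole minutes in the current block: 1800 + 2 × 1798 = 5396 frames.
Within the current minute: 45 × 30 + 6 − 2 = 1354 (labels ;00/;01 skipped at this minute). Total = 215784 + 5396 + 1354 = 222534.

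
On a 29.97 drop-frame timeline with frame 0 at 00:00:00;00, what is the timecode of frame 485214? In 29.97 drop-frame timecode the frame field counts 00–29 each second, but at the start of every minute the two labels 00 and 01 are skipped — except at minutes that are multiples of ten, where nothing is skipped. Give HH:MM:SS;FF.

Ten DF minutes hold 17982 frames, so frame 485214 lies in block 26 (frames 467532–485513) with 17682 frames into that block.
The block's first minute is 1800 frames and the rest 1798 each; 17682 frames reaches minute 9, so 26 × 18 + 9 × 2 = 486 labels have been skipped so far.
Adding those back, label number 485214 + 486 = 485700 at 30 labels/s is 16190 s + 0 f = 4 h 29 min 50 s frame 0, i.e. 04:29:50;00.

04:29:50;00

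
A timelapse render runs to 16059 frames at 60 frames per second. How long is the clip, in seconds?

267.65 seconds

Running time = 16059 / (60) = 267.65 s.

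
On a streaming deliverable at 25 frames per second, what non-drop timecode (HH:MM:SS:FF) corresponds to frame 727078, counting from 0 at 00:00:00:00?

727078 ÷ 25 = 29083 full seconds, remainder 3 frames.
29083 s = 8 h 4 min 43 s.
Timecode: 08:04:43:03.

08:04:43:03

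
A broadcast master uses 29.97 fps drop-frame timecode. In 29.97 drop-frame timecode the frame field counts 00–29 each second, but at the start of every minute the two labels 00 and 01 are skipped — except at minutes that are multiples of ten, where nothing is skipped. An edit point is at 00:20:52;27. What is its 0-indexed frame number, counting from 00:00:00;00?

37551

As if non-drop at 30 labels/s: (0 × 3600 + 20 × 60 + 52) × 30 + 27 = 37587.
Minute boundaries passed: 20; those not divisible by 10: 20 − 2 = 18; dropped labels = 2 × 18 = 36.
Actual frame index = 37587 − 36 = 37551.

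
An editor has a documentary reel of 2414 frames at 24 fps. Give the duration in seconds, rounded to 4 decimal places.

100.5833 seconds

Running time = 2414 × 1/24 = 1207/12 s ≈ 100.5833 s.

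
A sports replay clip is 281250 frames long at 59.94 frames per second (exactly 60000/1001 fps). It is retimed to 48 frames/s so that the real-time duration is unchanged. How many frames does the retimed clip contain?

225225 frames

Target frames = source frames × (target rate / source rate) = 281250 × (48)/(60000/1001) = 281250 × 1001/1250 = 225225.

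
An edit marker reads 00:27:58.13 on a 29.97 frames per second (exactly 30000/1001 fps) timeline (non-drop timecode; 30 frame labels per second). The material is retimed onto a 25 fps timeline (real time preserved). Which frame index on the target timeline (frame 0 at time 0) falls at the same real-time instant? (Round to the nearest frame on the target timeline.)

frame 42003

Source frame index: (0×3600 + 27×60 + 58) × 30 + 13 = 50353.
Real time: 50353 / (30000/1001) = 50403353/30000 s.
Target frame: (50403353/30000) × (25) = 50403353/1200 ≈ 42002.794 → 42003.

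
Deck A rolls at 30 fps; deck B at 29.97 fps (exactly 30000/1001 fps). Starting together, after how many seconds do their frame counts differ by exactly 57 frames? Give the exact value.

1901.9 seconds

The gap grows by |30000/1001 − 30| = 30/1001 frames per second.
Time for a 57-frame gap: 57 ÷ (30/1001) = 1901.9 s.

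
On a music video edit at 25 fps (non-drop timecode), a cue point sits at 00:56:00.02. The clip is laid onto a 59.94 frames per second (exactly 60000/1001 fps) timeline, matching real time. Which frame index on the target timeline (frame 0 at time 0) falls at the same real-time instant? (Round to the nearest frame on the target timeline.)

Source frame index: (0×3600 + 56×60 + 0) × 25 + 2 = 84002.
Real time: 84002 / (25) = 84002/25 s.
Target frame: (84002/25) × (60000/1001) = 201604800/1001 ≈ 201403.397 → 201403.

frame 201403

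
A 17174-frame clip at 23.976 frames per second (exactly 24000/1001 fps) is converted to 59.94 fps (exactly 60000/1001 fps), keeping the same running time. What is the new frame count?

42935 frames

Frames at target rate = 17174 × (60000/1001) / (24000/1001) = 42935.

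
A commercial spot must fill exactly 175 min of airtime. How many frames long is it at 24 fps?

252000 frames

175 min = 10500 s.
Frames = 10500 × 24 = 252000.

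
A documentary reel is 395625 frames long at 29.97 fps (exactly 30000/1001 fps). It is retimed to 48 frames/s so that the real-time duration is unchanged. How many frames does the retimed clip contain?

Target frames = source frames × (target rate / source rate) = 395625 × (48)/(30000/1001) = 395625 × 1001/625 = 633633.

633633 frames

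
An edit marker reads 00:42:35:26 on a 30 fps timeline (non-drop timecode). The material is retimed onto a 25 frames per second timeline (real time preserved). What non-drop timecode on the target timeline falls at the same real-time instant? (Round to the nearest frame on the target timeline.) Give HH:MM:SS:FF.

Source frame index: (0×3600 + 42×60 + 35) × 30 + 26 = 76676.
Real time: 76676 / (30) = 38338/15 s.
Target frame: (38338/15) × (25) = 191690/3 ≈ 63896.667 → 63897.
At 25 labels/s: frame 63897 → 00:42:35:22.

00:42:35:22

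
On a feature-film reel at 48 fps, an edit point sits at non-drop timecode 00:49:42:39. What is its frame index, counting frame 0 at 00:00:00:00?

frame 143175

Total seconds to the label: (0 × 3600 + 49 × 60 + 42) = 2982.
Frame index = 2982 × 48 + 39 = 143175.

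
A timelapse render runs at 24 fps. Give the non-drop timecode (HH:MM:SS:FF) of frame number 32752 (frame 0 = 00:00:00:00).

00:22:44:16

32752 ÷ 24 = 1364 full seconds, remainder 16 frames.
1364 s = 0 h 22 min 44 s.
Timecode: 00:22:44:16.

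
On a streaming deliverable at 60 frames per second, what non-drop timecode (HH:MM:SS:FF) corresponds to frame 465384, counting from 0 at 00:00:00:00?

02:09:16:24

465384 ÷ 60 = 7756 full seconds, remainder 24 frames.
7756 s = 2 h 9 min 16 s.
Timecode: 02:09:16:24.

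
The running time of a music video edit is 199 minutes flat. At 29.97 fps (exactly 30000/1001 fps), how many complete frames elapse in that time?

199 min = 11940 s.
Frames = 11940 × 30000/1001 = 358200000/1001 ≈ 357842.1578.
Complete frames: 357842.

357842 frames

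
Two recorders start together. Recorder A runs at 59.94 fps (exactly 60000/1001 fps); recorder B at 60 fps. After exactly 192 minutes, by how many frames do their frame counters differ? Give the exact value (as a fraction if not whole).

691200/1001 frames

192 min = 11520 s.
A emits 60000/1001 × 11520 = 691200000/1001 frames; B emits 60 × 11520 = 691200.
Difference = 691200/1001 frames (≈ 690.5095); B is ahead of A.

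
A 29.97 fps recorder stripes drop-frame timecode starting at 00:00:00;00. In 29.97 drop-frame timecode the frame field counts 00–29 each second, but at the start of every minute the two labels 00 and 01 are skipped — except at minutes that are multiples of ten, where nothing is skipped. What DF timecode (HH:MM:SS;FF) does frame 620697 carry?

Ten DF minutes hold 17982 frames, so frame 620697 lies in block 34 (frames 611388–629369) with 9309 frames into that block.
The block's first minute is 1800 frames and the rest 1798 each; 9309 frames reaches minute 5, so 34 × 18 + 5 × 2 = 622 labels have been skipped so far.
Adding those back, label number 620697 + 622 = 621319 at 30 labels/s is 20710 s + 19 f = 5 h 45 min 10 s frame 19, i.e. 05:45:10;19.

05:45:10;19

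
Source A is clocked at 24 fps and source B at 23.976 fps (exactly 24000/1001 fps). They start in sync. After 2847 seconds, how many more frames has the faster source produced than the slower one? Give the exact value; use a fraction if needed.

A emits 24 × 2847 = 68328 frames; B emits 24000/1001 × 2847 = 5256000/77.
Difference = 5256/77 frames (≈ 68.2597); B is behind A.

5256/77 frames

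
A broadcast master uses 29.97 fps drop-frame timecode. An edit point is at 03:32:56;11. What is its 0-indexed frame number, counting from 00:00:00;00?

Complete 10-minute blocks: 21, each 17982 frames → 377622.
Remaining 2 whole minutes in the current block: 1800 + 1 × 1798 = 3598 frames.
Within the current minute: 56 × 30 + 11 − 2 = 1689 (labels ;00/;01 skipped at this minute). Total = 377622 + 3598 + 1689 = 382909.

382909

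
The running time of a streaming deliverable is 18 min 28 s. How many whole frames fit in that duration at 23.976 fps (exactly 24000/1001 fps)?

18 min 28 s = 1108 s.
Frames = 1108 × 24000/1001 = 26592000/1001 ≈ 26565.4346.
Complete frames: 26565.

26565 frames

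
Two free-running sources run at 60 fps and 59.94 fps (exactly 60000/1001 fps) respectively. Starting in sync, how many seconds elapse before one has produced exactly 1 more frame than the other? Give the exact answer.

1001/60 seconds

The gap grows by |60000/1001 − 60| = 60/1001 frames per second.
Time for a 1-frame gap: 1 ÷ (60/1001) = 1001/60 s.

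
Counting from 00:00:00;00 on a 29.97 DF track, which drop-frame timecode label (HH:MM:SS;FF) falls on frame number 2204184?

20:25:46;10

Each 10-minute DF block holds 10 × 60 × 30 − 9 × 2 = 17982 frames. 2204184 ÷ 17982 → 122 full blocks, remainder 10380.
Within the partial block the first minute is 1800 frames and each further minute 1798, so 5 further minute boundaries passed. Total skipped labels = 18 × 122 + 2 × 5 = 2206.
Non-drop label index = 2204184 + 2206 = 2206390; at 30 labels/s that is 20:25:46:10, i.e. DF 20:25:46;10.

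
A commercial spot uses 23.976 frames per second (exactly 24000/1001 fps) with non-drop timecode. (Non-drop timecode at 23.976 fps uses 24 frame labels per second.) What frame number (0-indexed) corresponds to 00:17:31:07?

frame 25231

Total seconds to the label: (0 × 3600 + 17 × 60 + 31) = 1051.
Frame index = 1051 × 24 + 7 = 25231.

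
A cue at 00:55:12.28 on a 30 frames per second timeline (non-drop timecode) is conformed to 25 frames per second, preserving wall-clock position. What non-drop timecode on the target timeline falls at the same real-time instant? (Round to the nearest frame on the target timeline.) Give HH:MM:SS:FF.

Source frame index: (0×3600 + 55×60 + 12) × 30 + 28 = 99388.
Real time: 99388 / (30) = 49694/15 s.
Target frame: (49694/15) × (25) = 248470/3 ≈ 82823.333 → 82823.
At 25 labels/s: frame 82823 → 00:55:12:23.

00:55:12:23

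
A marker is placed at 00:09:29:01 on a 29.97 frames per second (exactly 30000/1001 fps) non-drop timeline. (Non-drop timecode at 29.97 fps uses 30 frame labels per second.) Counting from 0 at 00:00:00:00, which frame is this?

frame 17071

Total seconds to the label: (0 × 3600 + 9 × 60 + 29) = 569.
Frame index = 569 × 30 + 1 = 17071.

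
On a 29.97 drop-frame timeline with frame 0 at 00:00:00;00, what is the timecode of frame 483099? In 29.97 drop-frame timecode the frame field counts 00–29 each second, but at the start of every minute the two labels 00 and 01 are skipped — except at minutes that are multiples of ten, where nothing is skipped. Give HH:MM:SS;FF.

Ten DF minutes hold 17982 frames, so frame 483099 lies in block 26 (frames 467532–485513) with 15567 frames into that block.
The block's first minute is 1800 frames and the rest 1798 each; 15567 frames reaches minute 8, so 26 × 18 + 8 × 2 = 484 labels have been skipped so far.
Adding those back, label number 483099 + 484 = 483583 at 30 labels/s is 16119 s + 13 f = 4 h 28 min 39 s frame 13, i.e. 04:28:39;13.

04:28:39;13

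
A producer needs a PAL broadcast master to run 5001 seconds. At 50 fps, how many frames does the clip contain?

Frames = 5001 × 50 = 250050.

250050 frames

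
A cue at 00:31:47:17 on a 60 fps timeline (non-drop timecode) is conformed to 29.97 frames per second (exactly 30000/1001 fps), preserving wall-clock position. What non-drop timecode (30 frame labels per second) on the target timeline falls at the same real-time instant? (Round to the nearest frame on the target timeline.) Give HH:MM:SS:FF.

Source frame index: (0×3600 + 31×60 + 47) × 60 + 17 = 114437.
Real time: 114437 / (60) = 114437/60 s.
Target frame: (114437/60) × (30000/1001) = 57218500/1001 ≈ 57161.339 → 57161.
At 30 labels/s: frame 57161 → 00:31:45:11.

00:31:45:11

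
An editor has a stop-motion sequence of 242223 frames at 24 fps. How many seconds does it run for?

10092.625 seconds

Running time = 242223 / (24) = 10092.625 s.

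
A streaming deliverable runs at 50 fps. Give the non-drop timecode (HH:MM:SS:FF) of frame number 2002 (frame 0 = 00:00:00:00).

00:00:40:02

2002 ÷ 50 = 40 full seconds, remainder 2 frames.
40 s = 0 h 0 min 40 s.
Timecode: 00:00:40:02.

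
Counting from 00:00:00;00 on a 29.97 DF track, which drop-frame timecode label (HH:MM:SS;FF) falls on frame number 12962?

00:07:12;16

Each 10-minute DF block holds 10 × 60 × 30 − 9 × 2 = 17982 frames. 12962 ÷ 17982 → 0 full blocks, remainder 12962.
Within the partial block the first minute is 1800 frames and each further minute 1798, so 7 further minute boundaries passed. Total skipped labels = 18 × 0 + 2 × 7 = 14.
Non-drop label index = 12962 + 14 = 12976; at 30 labels/s that is 00:07:12:16, i.e. DF 00:07:12;16.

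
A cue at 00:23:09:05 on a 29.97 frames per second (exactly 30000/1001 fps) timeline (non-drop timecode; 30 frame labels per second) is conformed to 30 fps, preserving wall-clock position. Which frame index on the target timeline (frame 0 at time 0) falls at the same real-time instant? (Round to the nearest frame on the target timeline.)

Source frame index: (0×3600 + 23×60 + 9) × 30 + 5 = 41675.
Real time: 41675 / (30000/1001) = 1668667/1200 s.
Target frame: (1668667/1200) × (30) = 1668667/40 ≈ 41716.675 → 41717.

frame 41717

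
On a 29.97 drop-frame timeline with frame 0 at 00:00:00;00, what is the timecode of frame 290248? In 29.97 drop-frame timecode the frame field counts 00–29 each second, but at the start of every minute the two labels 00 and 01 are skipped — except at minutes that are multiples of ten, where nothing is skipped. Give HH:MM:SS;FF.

Each 10-minute DF block holds 10 × 60 × 30 − 9 × 2 = 17982 frames. 290248 ÷ 17982 → 16 full blocks, remainder 2536.
Within the partial block the first minute is 1800 frames and each further minute 1798, so 1 further minute boundary passed. Total skipped labels = 18 × 16 + 2 × 1 = 290.
Non-drop label index = 290248 + 290 = 290538; at 30 labels/s that is 02:41:24:18, i.e. DF 02:41:24;18.

02:41:24;18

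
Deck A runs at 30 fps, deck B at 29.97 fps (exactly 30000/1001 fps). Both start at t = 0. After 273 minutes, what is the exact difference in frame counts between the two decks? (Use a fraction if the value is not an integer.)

5400/11 frames

273 min = 16380 s.
A emits 30 × 16380 = 491400 frames; B emits 30000/1001 × 16380 = 5400000/11.
Difference = 5400/11 frames (≈ 490.9091); B is behind A.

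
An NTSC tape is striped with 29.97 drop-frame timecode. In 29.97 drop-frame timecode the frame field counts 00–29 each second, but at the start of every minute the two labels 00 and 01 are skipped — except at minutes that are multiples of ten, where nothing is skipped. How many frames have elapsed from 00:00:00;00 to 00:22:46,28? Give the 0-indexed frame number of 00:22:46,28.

Complete 10-minute blocks: 2, each 17982 frames → 35964.
Remaining 2 whole minutes in the current block: 1800 + 1 × 1798 = 3598 frames.
Within the current minute: 46 × 30 + 28 − 2 = 1406 (labels ;00/;01 skipped at this minute). Total = 35964 + 3598 + 1406 = 40968.

40968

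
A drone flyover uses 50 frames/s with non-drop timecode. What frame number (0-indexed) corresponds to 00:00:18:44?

frame 944

Total seconds to the label: (0 × 3600 + 0 × 60 + 18) = 18.
Frame index = 18 × 50 + 44 = 944.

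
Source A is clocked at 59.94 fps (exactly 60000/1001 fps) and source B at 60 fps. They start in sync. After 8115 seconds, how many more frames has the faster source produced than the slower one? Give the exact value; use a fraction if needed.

A emits 60000/1001 × 8115 = 486900000/1001 frames; B emits 60 × 8115 = 486900.
Difference = 486900/1001 frames (≈ 486.4136); B is ahead of A.

486900/1001 frames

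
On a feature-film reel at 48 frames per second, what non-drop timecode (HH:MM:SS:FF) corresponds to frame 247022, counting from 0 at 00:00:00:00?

247022 ÷ 48 = 5146 full seconds, remainder 14 frames.
5146 s = 1 h 25 min 46 s.
Timecode: 01:25:46:14.

01:25:46:14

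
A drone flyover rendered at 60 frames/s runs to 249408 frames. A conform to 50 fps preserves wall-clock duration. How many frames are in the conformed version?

Target frames = source frames × (target rate / source rate) = 249408 × (50)/(60) = 249408 × 5/6 = 207840.

207840 frames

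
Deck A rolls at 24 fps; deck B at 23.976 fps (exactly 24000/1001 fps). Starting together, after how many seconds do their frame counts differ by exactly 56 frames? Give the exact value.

The gap grows by |24000/1001 − 24| = 24/1001 frames per second.
Time for a 56-frame gap: 56 ÷ (24/1001) = 7007/3 s.

7007/3 seconds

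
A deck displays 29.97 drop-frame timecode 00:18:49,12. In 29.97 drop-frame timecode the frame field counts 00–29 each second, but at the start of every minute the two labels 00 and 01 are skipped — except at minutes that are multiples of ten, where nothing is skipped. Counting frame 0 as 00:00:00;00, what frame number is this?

33848

Complete 10-minute blocks: 1, each 17982 frames → 17982.
Remaining 8 whole minutes in the current block: 1800 + 7 × 1798 = 14386 frames.
Within the current minute: 49 × 30 + 12 − 2 = 1480 (labels ;00/;01 skipped at this minute). Total = 17982 + 14386 + 1480 = 33848.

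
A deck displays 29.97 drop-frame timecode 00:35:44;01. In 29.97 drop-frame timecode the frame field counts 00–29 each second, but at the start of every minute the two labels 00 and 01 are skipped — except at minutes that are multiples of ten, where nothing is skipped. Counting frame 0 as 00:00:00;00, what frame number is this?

As if non-drop at 30 labels/s: (0 × 3600 + 35 × 60 + 44) × 30 + 1 = 64321.
Minute boundaries passed: 35; those not divisible by 10: 35 − 3 = 32; dropped labels = 2 × 32 = 64.
Actual frame index = 64321 − 64 = 64257.

64257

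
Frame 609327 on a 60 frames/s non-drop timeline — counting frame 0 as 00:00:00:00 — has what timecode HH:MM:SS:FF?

609327 ÷ 60 = 10155 full seconds, remainder 27 frames.
10155 s = 2 h 49 min 15 s.
Timecode: 02:49:15:27.

02:49:15:27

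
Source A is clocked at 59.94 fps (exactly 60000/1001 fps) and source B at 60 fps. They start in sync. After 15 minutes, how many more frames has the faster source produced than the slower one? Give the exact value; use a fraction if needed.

15 min = 900 s.
A emits 60000/1001 × 900 = 54000000/1001 frames; B emits 60 × 900 = 54000.
Difference = 54000/1001 frames (≈ 53.9461); B is ahead of A.

54000/1001 frames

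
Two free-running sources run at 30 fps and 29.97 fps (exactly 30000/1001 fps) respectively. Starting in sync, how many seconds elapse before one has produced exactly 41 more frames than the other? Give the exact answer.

The gap grows by |30000/1001 − 30| = 30/1001 frames per second.
Time for a 41-frame gap: 41 ÷ (30/1001) = 41041/30 s.

41041/30 seconds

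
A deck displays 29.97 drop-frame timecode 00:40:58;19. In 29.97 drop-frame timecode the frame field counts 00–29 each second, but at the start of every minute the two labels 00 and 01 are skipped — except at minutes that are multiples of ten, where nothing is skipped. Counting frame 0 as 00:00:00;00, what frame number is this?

Complete 10-minute blocks: 4, each 17982 frames → 71928.
Remaining 0 whole minutes in the current block: 0 frames.
Within the current minute: 58 × 30 + 19 = 1759. Total = 71928 + 0 + 1759 = 73687.

73687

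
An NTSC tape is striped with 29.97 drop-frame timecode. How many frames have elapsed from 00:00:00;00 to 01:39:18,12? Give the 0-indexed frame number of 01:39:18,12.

As if non-drop at 30 labels/s: (1 × 3600 + 39 × 60 + 18) × 30 + 12 = 178752.
Minute boundaries passed: 99; those not divisible by 10: 99 − 9 = 90; dropped labels = 2 × 90 = 180.
Actual frame index = 178752 − 180 = 178572.

178572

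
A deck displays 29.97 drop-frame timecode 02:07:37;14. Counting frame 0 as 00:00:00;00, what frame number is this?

229494

As if non-drop at 30 labels/s: (2 × 3600 + 7 × 60 + 37) × 30 + 14 = 229724.
Minute boundaries passed: 127; those not divisible by 10: 127 − 12 = 115; dropped labels = 2 × 115 = 230.
Actual frame index = 229724 − 230 = 229494.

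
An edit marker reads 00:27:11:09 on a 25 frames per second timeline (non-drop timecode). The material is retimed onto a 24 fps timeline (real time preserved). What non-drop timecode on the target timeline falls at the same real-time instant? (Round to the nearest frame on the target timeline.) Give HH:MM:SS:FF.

00:27:11:09

Source frame index: (0×3600 + 27×60 + 11) × 25 + 9 = 40784.
Real time: 40784 / (25) = 40784/25 s.
Target frame: (40784/25) × (24) = 978816/25 ≈ 39152.640 → 39153.
At 24 labels/s: frame 39153 → 00:27:11:09.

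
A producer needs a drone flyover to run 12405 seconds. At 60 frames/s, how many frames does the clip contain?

744300 frames

Frames = 12405 × 60 = 744300.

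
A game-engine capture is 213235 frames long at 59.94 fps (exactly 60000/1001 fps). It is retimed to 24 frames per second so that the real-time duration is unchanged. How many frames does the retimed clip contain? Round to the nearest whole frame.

85379 frames

Frames at target rate = 213235 × (24) / (60000/1001) = 42689647/500 ≈ 85379.294.
Nearest whole frame: 85379.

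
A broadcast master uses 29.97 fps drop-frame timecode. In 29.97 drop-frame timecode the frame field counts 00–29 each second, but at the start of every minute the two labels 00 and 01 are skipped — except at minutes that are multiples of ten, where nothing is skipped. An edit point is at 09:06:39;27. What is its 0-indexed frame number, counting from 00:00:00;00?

Complete 10-minute blocks: 54, each 17982 frames → 971028.
Remaining 6 whole minutes in the current block: 1800 + 5 × 1798 = 10790 frames.
Within the current minute: 39 × 30 + 27 − 2 = 1195 (labels ;00/;01 skipped at this minute). Total = 971028 + 10790 + 1195 = 983013.

983013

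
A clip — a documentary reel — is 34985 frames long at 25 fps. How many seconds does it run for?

Running time = 34985 / (25) = 1399.4 s.

1399.4 seconds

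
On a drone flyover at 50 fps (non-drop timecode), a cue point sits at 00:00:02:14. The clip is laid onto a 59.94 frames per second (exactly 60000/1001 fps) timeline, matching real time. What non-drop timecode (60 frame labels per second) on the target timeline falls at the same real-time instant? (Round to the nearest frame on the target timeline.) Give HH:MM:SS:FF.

00:00:02:17

Source frame index: (0×3600 + 0×60 + 2) × 50 + 14 = 114.
Real time: 114 / (50) = 57/25 s.
Target frame: (57/25) × (60000/1001) = 136800/1001 ≈ 136.663 → 137.
At 60 labels/s: frame 137 → 00:00:02:17.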